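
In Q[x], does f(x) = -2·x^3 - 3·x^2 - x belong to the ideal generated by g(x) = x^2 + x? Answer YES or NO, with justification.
In Q[x] the ideal (g) consists of all multiples of g, so f ∈ (g) iff g | f, i.e. iff the remainder of f on division by g is 0. Divide f by g (g is monic, so eliminate the leading term of the running remainder at each step):
  leading term -2·x^3: subtract (-2·x)·g(x) = -2·x^3 - 2·x^2, leaving -x^2 - x
  leading term -x^2: subtract (-1)·g(x) = -x^2 - x, leaving 0
The remainder is 0, so f(x) = g(x) · h(x) with h(x) = -2·x - 1. Hence g | f, i.e. f ∈ (g).

Final answer: YES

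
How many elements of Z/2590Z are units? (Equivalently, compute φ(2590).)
An element a ∈ Z/2590Z is a unit iff gcd(a, 2590) = 1, so the number of units is φ(2590). φ is multiplicative, with φ(p^e) = p^e − p^(e−1). Factorise 2590 = 2 · 5 · 7 · 37. Then
  φ(2590) = (2 − 1) · (5 − 1) · (7 − 1) · (37 − 1) = 1 · 4 · 6 · 36 = 864.

Final answer: Z/2590Z has φ(2590) = 864 units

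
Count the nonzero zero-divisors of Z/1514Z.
Z/1514Z has 757 nonzero zero-divisors

In Z/1514Z each nonzero element is either a unit (gcd with 1514 is 1) or a zero-divisor (gcd > 1). The number of units is φ(1514): factorise 1514 = 2 · 757, so φ(1514) = (2 − 1) · (757 − 1) = 1 · 756 = 756. The nonzero elements number 1514 − 1 = 1513. Hence the nonzero zero-divisors number 1513 − 756 = 757.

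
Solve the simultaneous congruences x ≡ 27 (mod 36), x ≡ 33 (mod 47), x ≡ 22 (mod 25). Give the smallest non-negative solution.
x ≡ 35847 (mod 42300); the representative in [0, 42300) is 35847

The moduli 36, 47, 25 are pairwise coprime, so by the CRT there is a unique solution mod 36·47·25 = 42300.
Solve by successive substitution. Start with x ≡ 27 (mod 36).
  Combine with x ≡ 33 (mod 47): write x = 27 + 36·t and require 27 + 36·t ≡ 33 (mod 47), i.e. 36·t ≡ 33 − 27 ≡ 6 (mod 47). Since 36^(−1) ≡ 17 (mod 47), t ≡ 17·6 ≡ 8 (mod 47). So x ≡ 27 + 36·8 = 315 (mod 1692).
  Combine with x ≡ 22 (mod 25): write x = 315 + 1692·t and require 315 + 1692·t ≡ 22 (mod 25), i.e. 1692·t ≡ 22 − 315 ≡ 7 (mod 25). Since 1692^(−1) ≡ 3 (mod 25) (1692 ≡ 17 (mod 25)), t ≡ 3·7 ≡ 21 (mod 25). So x ≡ 315 + 1692·21 = 35847 (mod 42300).
Unique solution in [0, 42300): x = 35847.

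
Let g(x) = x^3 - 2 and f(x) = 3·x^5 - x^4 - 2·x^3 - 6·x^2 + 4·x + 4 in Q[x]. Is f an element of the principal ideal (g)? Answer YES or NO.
NO

In Q[x] the ideal (g) consists of all multiples of g, so f ∈ (g) iff g | f, i.e. iff the remainder of f on division by g is 0. Divide f by g (g is monic, so eliminate the leading term of the running remainder at each step):
  leading term 3·x^5: subtract (3·x^2)·g(x) = 3·x^5 - 6·x^2, leaving -x^4 - 2·x^3 + 4·x + 4
  leading term -x^4: subtract (-x)·g(x) = -x^4 + 2·x, leaving -2·x^3 + 2·x + 4
  leading term -2·x^3: subtract (-2)·g(x) = 4 - 2·x^3, leaving 2·x
The remainder r(x) = 2·x ≠ 0 (and deg r < deg g), so g ∤ f, i.e. f ∉ (g).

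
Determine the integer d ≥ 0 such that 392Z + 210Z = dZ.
(392, 210) = (14); d = 14

In the PID Z, (a, b) is generated by gcd(a, b). Compute gcd(392, 210) with the extended Euclidean algorithm, tracking rows (r, s, t) with s·392 + t·210 = r:
  row A: (392, 1, 0)   [1·392 + 0·210 = 392]
  row B: (210, 0, 1)   [0·392 + 1·210 = 210]
  392 = 1·210 + 182   → row C = row A − 1·row B = (182, 1, −1)   [check: 1·392 − 1·210 = 182]
  210 = 1·182 + 28   → row D = row B − 1·row C = (28, −1, 2)   [check: −1·392 + 2·210 = 28]
  182 = 6·28 + 14   → row E = row C − 6·row D = (14, 7, −13)   [check: 7·392 − 13·210 = 14]
  28 = 2·14 + 0   → remainder 0, stop. gcd = 14 (last nonzero row E).
So gcd(392, 210) = 14, with Bézout identity 7·392 − 13·210 = 14. Containment (⊇): the Bézout identity exhibits 14 as an element of (392, 210), giving (14) ⊆ (392, 210). Containment (⊆): since 14 | 392 and 14 | 210 (392 = 14·28, 210 = 14·15), every Z-linear combination of 392 and 210 is divisible by 14, so (392, 210) ⊆ (14). Therefore (392, 210) = (14), d = 14.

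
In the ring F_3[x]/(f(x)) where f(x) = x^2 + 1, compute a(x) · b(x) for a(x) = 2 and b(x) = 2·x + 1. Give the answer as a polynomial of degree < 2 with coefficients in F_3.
Multiply as integer polynomials: a · b = 4·x + 2. Reducing coefficients mod 3: a · b ≡ x + 2. This already has degree < 2, so no reduction by f is needed. Hence a · b ≡ x + 2 in F_3[x]/(f).

Final answer: a · b ≡ x + 2 (mod f(x))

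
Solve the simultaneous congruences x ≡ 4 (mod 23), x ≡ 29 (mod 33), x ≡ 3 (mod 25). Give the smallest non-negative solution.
x ≡ 2603 (mod 18975); the representative in [0, 18975) is 2603

The moduli 23, 33, 25 are pairwise coprime, so by the CRT there is a unique solution mod 23·33·25 = 18975.
Solve by successive substitution. Start with x ≡ 4 (mod 23).
  Combine with x ≡ 29 (mod 33): write x = 4 + 23·t and require 4 + 23·t ≡ 29 (mod 33), i.e. 23·t ≡ 29 − 4 ≡ 25 (mod 33). Since 23^(−1) ≡ 23 (mod 33), t ≡ 23·25 ≡ 14 (mod 33). So x ≡ 4 + 23·14 = 326 (mod 759).
  Combine with x ≡ 3 (mod 25): write x = 326 + 759·t and require 326 + 759·t ≡ 3 (mod 25), i.e. 759·t ≡ 3 − 326 ≡ 2 (mod 25). Since 759^(−1) ≡ 14 (mod 25) (759 ≡ 9 (mod 25)), t ≡ 14·2 ≡ 3 (mod 25). So x ≡ 326 + 759·3 = 2603 (mod 18975).
Unique solution in [0, 18975): x = 2603.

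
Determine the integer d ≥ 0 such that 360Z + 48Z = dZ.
(360, 48) = (24); d = 24

In the PID Z, (a, b) is generated by gcd(a, b). Compute gcd(360, 48) with the extended Euclidean algorithm, tracking rows (r, s, t) with s·360 + t·48 = r:
  row A: (360, 1, 0)   [1·360 + 0·48 = 360]
  row B: (48, 0, 1)   [0·360 + 1·48 = 48]
  360 = 7·48 + 24   → row C = row A − 7·row B = (24, 1, −7)   [check: 1·360 − 7·48 = 24]
  48 = 2·24 + 0   → remainder 0, stop. gcd = 24 (last nonzero row C).
So gcd(360, 48) = 24, with Bézout identity 1·360 − 7·48 = 24. Containment (⊇): the Bézout identity exhibits 24 as an element of (360, 48), giving (24) ⊆ (360, 48). Containment (⊆): since 24 | 360 and 24 | 48 (360 = 24·15, 48 = 24·2), every Z-linear combination of 360 and 48 is divisible by 24, so (360, 48) ⊆ (24). Therefore (360, 48) = (24), d = 24.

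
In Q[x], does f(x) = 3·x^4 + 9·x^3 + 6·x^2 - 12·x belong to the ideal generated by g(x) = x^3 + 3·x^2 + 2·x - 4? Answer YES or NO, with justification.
YES

In Q[x] the ideal (g) consists of all multiples of g, so f ∈ (g) iff g | f, i.e. iff the remainder of f on division by g is 0. Divide f by g (g is monic, so eliminate the leading term of the running remainder at each step):
  leading term 3·x^4: subtract (3·x)·g(x) = 3·x^4 + 9·x^3 + 6·x^2 - 12·x, leaving 0
The remainder is 0, so f(x) = g(x) · h(x) with h(x) = 3·x. Hence g | f, i.e. f ∈ (g).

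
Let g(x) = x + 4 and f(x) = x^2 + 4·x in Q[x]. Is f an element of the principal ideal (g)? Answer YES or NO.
YES

In Q[x] the ideal (g) consists of all multiples of g, so f ∈ (g) iff g | f, i.e. iff the remainder of f on division by g is 0. Divide f by g (g is monic, so eliminate the leading term of the running remainder at each step):
  leading term x^2: subtract (x)·g(x) = x^2 + 4·x, leaving 0
The remainder is 0, so f(x) = g(x) · h(x) with h(x) = x. Hence g | f, i.e. f ∈ (g).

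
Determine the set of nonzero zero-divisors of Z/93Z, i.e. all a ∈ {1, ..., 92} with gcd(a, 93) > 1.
nonzero zero-divisors of Z/93Z = {3, 6, 9, 12, 15, 18, 21, 24, 27, 30, 31, 33, 36, 39, 42, 45, 48, 51, 54, 57, 60, 62, 63, 66, 69, 72, 75, 78, 81, 84, 87, 90}

An element a ∈ Z/93Z (with a ≠ 0) is a zero-divisor iff gcd(a, 93) > 1 (because a is a unit precisely when gcd(a, n) = 1, and in Z/nZ every nonzero, non-unit element is a zero-divisor). Scan a = 1, ..., 92 and keep those with gcd(a, 93) > 1:
  gcd(3, 93) = 3, gcd(6, 93) = 3, gcd(9, 93) = 3, gcd(12, 93) = 3, gcd(15, 93) = 3, gcd(18, 93) = 3, gcd(21, 93) = 3, gcd(24, 93) = 3, gcd(27, 93) = 3, gcd(30, 93) = 3, gcd(31, 93) = 31, gcd(33, 93) = 3, gcd(36, 93) = 3, gcd(39, 93) = 3, gcd(42, 93) = 3, gcd(45, 93) = 3, gcd(48, 93) = 3, gcd(51, 93) = 3, gcd(54, 93) = 3, gcd(57, 93) = 3, gcd(60, 93) = 3, gcd(62, 93) = 31, gcd(63, 93) = 3, gcd(66, 93) = 3, gcd(69, 93) = 3, gcd(72, 93) = 3, gcd(75, 93) = 3, gcd(78, 93) = 3, gcd(81, 93) = 3, gcd(84, 93) = 3, gcd(87, 93) = 3, gcd(90, 93) = 3.
All other a ∈ {1, ..., 92} have gcd(a, 93) = 1 and are units. So the nonzero zero-divisors are exactly the 32 values of a appearing in this scan.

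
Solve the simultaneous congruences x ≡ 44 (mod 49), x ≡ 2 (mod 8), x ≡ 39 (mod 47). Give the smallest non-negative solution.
x ≡ 17194 (mod 18424); the representative in [0, 18424) is 17194

The moduli 49, 8, 47 are pairwise coprime, so by the CRT there is a unique solution mod 49·8·47 = 18424.
Solve by successive substitution. Start with x ≡ 44 (mod 49).
  Combine with x ≡ 2 (mod 8): write x = 44 + 49·t and require 44 + 49·t ≡ 2 (mod 8), i.e. 49·t ≡ 2 − 44 ≡ 6 (mod 8). Since 49^(−1) ≡ 1 (mod 8) (49 ≡ 1 (mod 8)), t ≡ 1·6 ≡ 6 (mod 8). So x ≡ 44 + 49·6 = 338 (mod 392).
  Combine with x ≡ 39 (mod 47): write x = 338 + 392·t and require 338 + 392·t ≡ 39 (mod 47), i.e. 392·t ≡ 39 − 338 ≡ 30 (mod 47). Since 392^(−1) ≡ 3 (mod 47) (392 ≡ 16 (mod 47)), t ≡ 3·30 ≡ 43 (mod 47). So x ≡ 338 + 392·43 = 17194 (mod 18424).
Unique solution in [0, 18424): x = 17194.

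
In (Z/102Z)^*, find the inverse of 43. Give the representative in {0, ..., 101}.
43^(−1) ≡ 19 (mod 102)

Apply the extended Euclidean algorithm to (102, 43), tracking rows (r, s, t) with s·102 + t·43 = r. Each division r_prev = q·r_cur + r_new produces the new row as (previous row) − q·(current row):
  row A: (102, 1, 0)   [1·102 + 0·43 = 102]
  row B: (43, 0, 1)   [0·102 + 1·43 = 43]
  102 = 2·43 + 16   → row C = row A − 2·row B = (16, 1, −2)   [check: 1·102 − 2·43 = 16]
  43 = 2·16 + 11   → row D = row B − 2·row C = (11, −2, 5)   [check: −2·102 + 5·43 = 11]
  16 = 1·11 + 5   → row E = row C − 1·row D = (5, 3, −7)   [check: 3·102 − 7·43 = 5]
  11 = 2·5 + 1   → row F = row D − 2·row E = (1, −8, 19)   [check: −8·102 + 19·43 = 1]
  5 = 5·1 + 0   → remainder 0, stop. gcd = 1 (last nonzero row F).
The gcd is 1, so 43 is invertible mod 102. The last nonzero row gives −8·102 + 19·43 = 1, so t = 19. So 43^(−1) ≡ 19 (mod 102). Verify: 43 · 19 = 817 ≡ 1 (mod 102). ✓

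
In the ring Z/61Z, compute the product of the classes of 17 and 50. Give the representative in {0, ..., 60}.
Both factors are already reduced mod 61. 17 · 50 = 850. Dividing by 61: 850 = 13·61 + 57. So (17 · 50) mod 61 = 57.

Final answer: 57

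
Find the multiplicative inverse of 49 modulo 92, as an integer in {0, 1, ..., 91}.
Apply the extended Euclidean algorithm to (92, 49), tracking rows (r, s, t) with s·92 + t·49 = r. Each division r_prev = q·r_cur + r_new produces the new row as (previous row) − q·(current row):
  row A: (92, 1, 0)   [1·92 + 0·49 = 92]
  row B: (49, 0, 1)   [0·92 + 1·49 = 49]
  92 = 1·49 + 43   → row C = row A − 1·row B = (43, 1, −1)   [check: 1·92 − 1·49 = 43]
  49 = 1·43 + 6   → row D = row B − 1·row C = (6, −1, 2)   [check: −1·92 + 2·49 = 6]
  43 = 7·6 + 1   → row E = row C − 7·row D = (1, 8, −15)   [check: 8·92 − 15·49 = 1]
  6 = 6·1 + 0   → remainder 0, stop. gcd = 1 (last nonzero row E).
The gcd is 1, so 49 is invertible mod 92. The last nonzero row gives 8·92 − 15·49 = 1, so t = −15. So 49^(−1) ≡ −15 ≡ 77 (mod 92). Verify: 49 · 77 = 3773 ≡ 1 (mod 92). ✓

Final answer: 49^(−1) ≡ 77 (mod 92)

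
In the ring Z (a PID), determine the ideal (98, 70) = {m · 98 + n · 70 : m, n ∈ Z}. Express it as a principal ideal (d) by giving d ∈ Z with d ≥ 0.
(98, 70) = (14); d = 14

In the PID Z, (a, b) is generated by gcd(a, b). Compute gcd(98, 70) with the extended Euclidean algorithm, tracking rows (r, s, t) with s·98 + t·70 = r:
  row A: (98, 1, 0)   [1·98 + 0·70 = 98]
  row B: (70, 0, 1)   [0·98 + 1·70 = 70]
  98 = 1·70 + 28   → row C = row A − 1·row B = (28, 1, −1)   [check: 1·98 − 1·70 = 28]
  70 = 2·28 + 14   → row D = row B − 2·row C = (14, −2, 3)   [check: −2·98 + 3·70 = 14]
  28 = 2·14 + 0   → remainder 0, stop. gcd = 14 (last nonzero row D).
So gcd(98, 70) = 14, with Bézout identity −2·98 + 3·70 = 14. Containment (⊇): the Bézout identity exhibits 14 as an element of (98, 70), giving (14) ⊆ (98, 70). Containment (⊆): since 14 | 98 and 14 | 70 (98 = 14·7, 70 = 14·5), every Z-linear combination of 98 and 70 is divisible by 14, so (98, 70) ⊆ (14). Therefore (98, 70) = (14), d = 14.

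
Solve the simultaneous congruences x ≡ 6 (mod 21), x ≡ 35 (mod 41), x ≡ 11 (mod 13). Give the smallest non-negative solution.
x ≡ 3807 (mod 11193); the representative in [0, 11193) is 3807

The moduli 21, 41, 13 are pairwise coprime, so by the CRT there is a unique solution mod 21·41·13 = 11193.
Solve by successive substitution. Start with x ≡ 6 (mod 21).
  Combine with x ≡ 35 (mod 41): write x = 6 + 21·t and require 6 + 21·t ≡ 35 (mod 41), i.e. 21·t ≡ 35 − 6 ≡ 29 (mod 41). Since 21^(−1) ≡ 2 (mod 41), t ≡ 2·29 ≡ 17 (mod 41). So x ≡ 6 + 21·17 = 363 (mod 861).
  Combine with x ≡ 11 (mod 13): write x = 363 + 861·t and require 363 + 861·t ≡ 11 (mod 13), i.e. 861·t ≡ 11 − 363 ≡ 12 (mod 13). Since 861^(−1) ≡ 9 (mod 13) (861 ≡ 3 (mod 13)), t ≡ 9·12 ≡ 4 (mod 13). So x ≡ 363 + 861·4 = 3807 (mod 11193).
Unique solution in [0, 11193): x = 3807.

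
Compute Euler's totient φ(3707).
φ(3707) = 3360

φ is multiplicative, with φ(p^e) = p^e − p^(e−1). Factorise 3707 = 11 · 337. Then
  φ(3707) = (11 − 1) · (337 − 1) = 10 · 336 = 3360.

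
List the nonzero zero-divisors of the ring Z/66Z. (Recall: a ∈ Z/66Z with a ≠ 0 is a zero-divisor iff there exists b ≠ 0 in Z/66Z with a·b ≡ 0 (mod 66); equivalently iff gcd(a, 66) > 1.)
nonzero zero-divisors of Z/66Z = {2, 3, 4, 6, 8, 9, 10, 11, 12, 14, 15, 16, 18, 20, 21, 22, 24, 26, 27, 28, 30, 32, 33, 34, 36, 38, 39, 40, 42, 44, 45, 46, 48, 50, 51, 52, 54, 55, 56, 57, 58, 60, 62, 63, 64}

An element a ∈ Z/66Z (with a ≠ 0) is a zero-divisor iff gcd(a, 66) > 1 (because a is a unit precisely when gcd(a, n) = 1, and in Z/nZ every nonzero, non-unit element is a zero-divisor). Scan a = 1, ..., 65 and keep those with gcd(a, 66) > 1:
  gcd(2, 66) = 2, gcd(3, 66) = 3, gcd(4, 66) = 2, gcd(6, 66) = 6, gcd(8, 66) = 2, gcd(9, 66) = 3, gcd(10, 66) = 2, gcd(11, 66) = 11, gcd(12, 66) = 6, gcd(14, 66) = 2, gcd(15, 66) = 3, gcd(16, 66) = 2, gcd(18, 66) = 6, gcd(20, 66) = 2, gcd(21, 66) = 3, gcd(22, 66) = 22, gcd(24, 66) = 6, gcd(26, 66) = 2, gcd(27, 66) = 3, gcd(28, 66) = 2, gcd(30, 66) = 6, gcd(32, 66) = 2, gcd(33, 66) = 33, gcd(34, 66) = 2, gcd(36, 66) = 6, gcd(38, 66) = 2, gcd(39, 66) = 3, gcd(40, 66) = 2, gcd(42, 66) = 6, gcd(44, 66) = 22, gcd(45, 66) = 3, gcd(46, 66) = 2, gcd(48, 66) = 6, gcd(50, 66) = 2, gcd(51, 66) = 3, gcd(52, 66) = 2, gcd(54, 66) = 6, gcd(55, 66) = 11, gcd(56, 66) = 2, gcd(57, 66) = 3, gcd(58, 66) = 2, gcd(60, 66) = 6, gcd(62, 66) = 2, gcd(63, 66) = 3, gcd(64, 66) = 2.
All other a ∈ {1, ..., 65} have gcd(a, 66) = 1 and are units. So the nonzero zero-divisors are exactly the 45 values of a appearing in this scan.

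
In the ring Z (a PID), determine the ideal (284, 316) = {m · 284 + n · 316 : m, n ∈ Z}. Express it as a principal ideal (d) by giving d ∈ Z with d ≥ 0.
(284, 316) = (4); d = 4

In the PID Z, (a, b) is generated by gcd(a, b). Compute gcd(316, 284) with the extended Euclidean algorithm, tracking rows (r, s, t) with s·316 + t·284 = r:
  row A: (316, 1, 0)   [1·316 + 0·284 = 316]
  row B: (284, 0, 1)   [0·316 + 1·284 = 284]
  316 = 1·284 + 32   → row C = row A − 1·row B = (32, 1, −1)   [check: 1·316 − 1·284 = 32]
  284 = 8·32 + 28   → row D = row B − 8·row C = (28, −8, 9)   [check: −8·316 + 9·284 = 28]
  32 = 1·28 + 4   → row E = row C − 1·row D = (4, 9, −10)   [check: 9·316 − 10·284 = 4]
  28 = 7·4 + 0   → remainder 0, stop. gcd = 4 (last nonzero row E).
So gcd(284, 316) = 4, with Bézout identity 9·316 − 10·284 = 4. Containment (⊇): the Bézout identity exhibits 4 as an element of (284, 316), giving (4) ⊆ (284, 316). Containment (⊆): since 4 | 284 and 4 | 316 (284 = 4·71, 316 = 4·79), every Z-linear combination of 284 and 316 is divisible by 4, so (284, 316) ⊆ (4). Therefore (284, 316) = (4), d = 4.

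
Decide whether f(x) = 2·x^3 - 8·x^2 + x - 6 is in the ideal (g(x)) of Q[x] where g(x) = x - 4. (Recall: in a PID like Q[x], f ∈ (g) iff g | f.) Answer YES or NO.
In Q[x] the ideal (g) consists of all multiples of g, so f ∈ (g) iff g | f, i.e. iff the remainder of f on division by g is 0. Divide f by g (g is monic, so eliminate the leading term of the running remainder at each step):
  leading term 2·x^3: subtract (2·x^2)·g(x) = 2·x^3 - 8·x^2, leaving x - 6
  leading term x: subtract (1)·g(x) = x - 4, leaving -2
The remainder r(x) = -2 ≠ 0 (and deg r < deg g), so g ∤ f, i.e. f ∉ (g).

Final answer: NO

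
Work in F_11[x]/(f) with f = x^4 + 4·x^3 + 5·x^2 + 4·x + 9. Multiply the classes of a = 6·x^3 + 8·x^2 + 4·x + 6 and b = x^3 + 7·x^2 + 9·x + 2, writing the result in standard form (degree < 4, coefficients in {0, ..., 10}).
a · b ≡ 3·x^2 + 7·x + 5 (mod f(x))

Multiply as integer polynomials: a · b = 6·x^6 + 50·x^5 + 114·x^4 + 118·x^3 + 94·x^2 + 62·x + 12. Reducing coefficients mod 11: a · b ≡ 6·x^6 + 6·x^5 + 4·x^4 + 8·x^3 + 6·x^2 + 7·x + 1. Now divide by f(x) = x^4 + 4·x^3 + 5·x^2 + 4·x + 9 in F_11[x], eliminating the leading term at each step:
  leading term 6·x^6: subtract (6·x^2)·f(x) = 6·x^6 + 2·x^5 + 8·x^4 + 2·x^3 + 10·x^2, leaving 4·x^5 + 7·x^4 + 6·x^3 + 7·x^2 + 7·x + 1 (coefficients mod 11)
  leading term 4·x^5: subtract (4·x)·f(x) = 4·x^5 + 5·x^4 + 9·x^3 + 5·x^2 + 3·x, leaving 2·x^4 + 8·x^3 + 2·x^2 + 4·x + 1 (coefficients mod 11)
  leading term 2·x^4: subtract (2)·f(x) = 2·x^4 + 8·x^3 + 10·x^2 + 8·x + 7, leaving 3·x^2 + 7·x + 5 (coefficients mod 11)
The degree is now < 4, so this is the remainder. Hence a · b ≡ 3·x^2 + 7·x + 5 in F_11[x]/(f).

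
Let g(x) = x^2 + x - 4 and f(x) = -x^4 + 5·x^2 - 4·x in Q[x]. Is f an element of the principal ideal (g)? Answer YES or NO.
YES

In Q[x] the ideal (g) consists of all multiples of g, so f ∈ (g) iff g | f, i.e. iff the remainder of f on division by g is 0. Divide f by g (g is monic, so eliminate the leading term of the running remainder at each step):
  leading term -x^4: subtract (-x^2)·g(x) = -x^4 - x^3 + 4·x^2, leaving x^3 + x^2 - 4·x
  leading term x^3: subtract (x)·g(x) = x^3 + x^2 - 4·x, leaving 0
The remainder is 0, so f(x) = g(x) · h(x) with h(x) = -x^2 + x. Hence g | f, i.e. f ∈ (g).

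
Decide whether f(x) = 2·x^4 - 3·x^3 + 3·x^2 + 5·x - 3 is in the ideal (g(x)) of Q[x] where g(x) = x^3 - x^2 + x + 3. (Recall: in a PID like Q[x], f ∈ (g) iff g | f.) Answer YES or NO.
YES

In Q[x] the ideal (g) consists of all multiples of g, so f ∈ (g) iff g | f, i.e. iff the remainder of f on division by g is 0. Divide f by g (g is monic, so eliminate the leading term of the running remainder at each step):
  leading term 2·x^4: subtract (2·x)·g(x) = 2·x^4 - 2·x^3 + 2·x^2 + 6·x, leaving -x^3 + x^2 - x - 3
  leading term -x^3: subtract (-1)·g(x) = -x^3 + x^2 - x - 3, leaving 0
The remainder is 0, so f(x) = g(x) · h(x) with h(x) = 2·x - 1. Hence g | f, i.e. f ∈ (g).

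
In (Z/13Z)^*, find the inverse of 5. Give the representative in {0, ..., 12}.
Apply the extended Euclidean algorithm to (13, 5), tracking rows (r, s, t) with s·13 + t·5 = r. Each division r_prev = q·r_cur + r_new produces the new row as (previous row) − q·(current row):
  row A: (13, 1, 0)   [1·13 + 0·5 = 13]
  row B: (5, 0, 1)   [0·13 + 1·5 = 5]
  13 = 2·5 + 3   → row C = row A − 2·row B = (3, 1, −2)   [check: 1·13 − 2·5 = 3]
  5 = 1·3 + 2   → row D = row B − 1·row C = (2, −1, 3)   [check: −1·13 + 3·5 = 2]
  3 = 1·2 + 1   → row E = row C − 1·row D = (1, 2, −5)   [check: 2·13 − 5·5 = 1]
  2 = 2·1 + 0   → remainder 0, stop. gcd = 1 (last nonzero row E).
The gcd is 1, so 5 is invertible mod 13. The last nonzero row gives 2·13 − 5·5 = 1, so t = −5. So 5^(−1) ≡ −5 ≡ 8 (mod 13). Verify: 5 · 8 = 40 ≡ 1 (mod 13). ✓

Final answer: 5^(−1) ≡ 8 (mod 13)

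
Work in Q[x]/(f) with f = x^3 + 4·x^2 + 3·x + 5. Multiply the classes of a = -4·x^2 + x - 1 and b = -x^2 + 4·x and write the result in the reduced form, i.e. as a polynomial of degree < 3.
First multiply in Q[x] without reducing: a · b = 4·x^4 - 17·x^3 + 5·x^2 - 4·x. Now divide by f(x) = x^3 + 4·x^2 + 3·x + 5, eliminating the leading term at each step:
  leading term 4·x^4: subtract (4·x)·f(x) = 4·x^4 + 16·x^3 + 12·x^2 + 20·x, leaving -33·x^3 - 7·x^2 - 24·x
  leading term -33·x^3: subtract (-33)·f(x) = -33·x^3 - 132·x^2 - 99·x - 165, leaving 125·x^2 + 75·x + 165
The degree is now < 3, so this is the remainder. Hence a · b ≡ 125·x^2 + 75·x + 165 in Q[x]/(f).

Final answer: a · b ≡ 125·x^2 + 75·x + 165 (mod f(x))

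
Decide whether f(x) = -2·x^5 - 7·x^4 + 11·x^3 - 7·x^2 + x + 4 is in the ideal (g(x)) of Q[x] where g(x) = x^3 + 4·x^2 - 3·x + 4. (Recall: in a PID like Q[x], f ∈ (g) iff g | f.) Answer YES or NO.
In Q[x] the ideal (g) consists of all multiples of g, so f ∈ (g) iff g | f, i.e. iff the remainder of f on division by g is 0. Divide f by g (g is monic, so eliminate the leading term of the running remainder at each step):
  leading term -2·x^5: subtract (-2·x^2)·g(x) = -2·x^5 - 8·x^4 + 6·x^3 - 8·x^2, leaving x^4 + 5·x^3 + x^2 + x + 4
  leading term x^4: subtract (x)·g(x) = x^4 + 4·x^3 - 3·x^2 + 4·x, leaving x^3 + 4·x^2 - 3·x + 4
  leading term x^3: subtract (1)·g(x) = x^3 + 4·x^2 - 3·x + 4, leaving 0
The remainder is 0, so f(x) = g(x) · h(x) with h(x) = -2·x^2 + x + 1. Hence g | f, i.e. f ∈ (g).

Final answer: YES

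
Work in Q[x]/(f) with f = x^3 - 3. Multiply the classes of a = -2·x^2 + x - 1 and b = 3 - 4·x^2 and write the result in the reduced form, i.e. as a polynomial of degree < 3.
First multiply in Q[x] without reducing: a · b = 8·x^4 - 4·x^3 - 2·x^2 + 3·x - 3. Now divide by f(x) = x^3 - 3, eliminating the leading term at each step:
  leading term 8·x^4: subtract (8·x)·f(x) = 8·x^4 - 24·x, leaving -4·x^3 - 2·x^2 + 27·x - 3
  leading term -4·x^3: subtract (-4)·f(x) = 12 - 4·x^3, leaving -2·x^2 + 27·x - 15
The degree is now < 3, so this is the remainder. Hence a · b ≡ -2·x^2 + 27·x - 15 in Q[x]/(f).

Final answer: a · b ≡ -2·x^2 + 27·x - 15 (mod f(x))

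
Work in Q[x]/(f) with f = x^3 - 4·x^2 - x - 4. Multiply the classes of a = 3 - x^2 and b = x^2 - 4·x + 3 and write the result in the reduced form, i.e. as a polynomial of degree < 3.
a · b ≡ -x^2 - 16·x + 9 (mod f(x))

First multiply in Q[x] without reducing: a · b = -x^4 + 4·x^3 - 12·x + 9. Now divide by f(x) = x^3 - 4·x^2 - x - 4, eliminating the leading term at each step:
  leading term -x^4: subtract (-x)·f(x) = -x^4 + 4·x^3 + x^2 + 4·x, leaving -x^2 - 16·x + 9
The degree is now < 3, so this is the remainder. Hence a · b ≡ -x^2 - 16·x + 9 in Q[x]/(f).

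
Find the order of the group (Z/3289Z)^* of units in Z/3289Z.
|(Z/3289Z)^*| = 2640

(Z/3289Z)^* consists of the classes a with gcd(a, 3289) = 1, so its order is φ(3289). φ is multiplicative, with φ(p^e) = p^e − p^(e−1). Factorise 3289 = 11 · 13 · 23. Then
  φ(3289) = (11 − 1) · (13 − 1) · (23 − 1) = 10 · 12 · 22 = 2640.
Thus |(Z/3289Z)^*| = 2640.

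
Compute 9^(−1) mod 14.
Apply the extended Euclidean algorithm to (14, 9), tracking rows (r, s, t) with s·14 + t·9 = r. Each division r_prev = q·r_cur + r_new produces the new row as (previous row) − q·(current row):
  row A: (14, 1, 0)   [1·14 + 0·9 = 14]
  row B: (9, 0, 1)   [0·14 + 1·9 = 9]
  14 = 1·9 + 5   → row C = row A − 1·row B = (5, 1, −1)   [check: 1·14 − 1·9 = 5]
  9 = 1·5 + 4   → row D = row B − 1·row C = (4, −1, 2)   [check: −1·14 + 2·9 = 4]
  5 = 1·4 + 1   → row E = row C − 1·row D = (1, 2, −3)   [check: 2·14 − 3·9 = 1]
  4 = 4·1 + 0   → remainder 0, stop. gcd = 1 (last nonzero row E).
The gcd is 1, so 9 is invertible mod 14. The last nonzero row gives 2·14 − 3·9 = 1, so t = −3. So 9^(−1) ≡ −3 ≡ 11 (mod 14). Verify: 9 · 11 = 99 ≡ 1 (mod 14). ✓

Final answer: 9^(−1) ≡ 11 (mod 14)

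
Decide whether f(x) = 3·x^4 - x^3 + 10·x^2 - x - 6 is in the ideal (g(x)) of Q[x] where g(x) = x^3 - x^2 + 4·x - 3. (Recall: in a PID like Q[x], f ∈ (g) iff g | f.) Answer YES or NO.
In Q[x] the ideal (g) consists of all multiples of g, so f ∈ (g) iff g | f, i.e. iff the remainder of f on division by g is 0. Divide f by g (g is monic, so eliminate the leading term of the running remainder at each step):
  leading term 3·x^4: subtract (3·x)·g(x) = 3·x^4 - 3·x^3 + 12·x^2 - 9·x, leaving 2·x^3 - 2·x^2 + 8·x - 6
  leading term 2·x^3: subtract (2)·g(x) = 2·x^3 - 2·x^2 + 8·x - 6, leaving 0
The remainder is 0, so f(x) = g(x) · h(x) with h(x) = 3·x + 2. Hence g | f, i.e. f ∈ (g).

Final answer: YES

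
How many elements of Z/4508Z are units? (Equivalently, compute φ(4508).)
An element a ∈ Z/4508Z is a unit iff gcd(a, 4508) = 1, so the number of units is φ(4508). φ is multiplicative, with φ(p^e) = p^e − p^(e−1). Factorise 4508 = 2^2 · 7^2 · 23. Then
  φ(4508) = (2^2 − 2^1) · (7^2 − 7^1) · (23 − 1) = 2 · 42 · 22 = 1848.

Final answer: Z/4508Z has φ(4508) = 1848 units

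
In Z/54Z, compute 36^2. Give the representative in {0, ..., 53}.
0

Use repeated squaring. Binary(2) = 10. Walk through the bits of the exponent 2 left-to-right: at each bit after the leading one, square the running value, then multiply by 36 if the bit is 1 (always reducing mod 54):
  bit 1 = 1 (leading): start with 36.
  bit 2 = 0: square 36^2 = 1296 ≡ 0 (mod 54).
Final value: 36^2 ≡ 0 (mod 54).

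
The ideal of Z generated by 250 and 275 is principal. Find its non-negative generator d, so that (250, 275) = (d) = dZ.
(250, 275) = (25); d = 25

In the PID Z, (a, b) is generated by gcd(a, b). Compute gcd(275, 250) with the extended Euclidean algorithm, tracking rows (r, s, t) with s·275 + t·250 = r:
  row A: (275, 1, 0)   [1·275 + 0·250 = 275]
  row B: (250, 0, 1)   [0·275 + 1·250 = 250]
  275 = 1·250 + 25   → row C = row A − 1·row B = (25, 1, −1)   [check: 1·275 − 1·250 = 25]
  250 = 10·25 + 0   → remainder 0, stop. gcd = 25 (last nonzero row C).
So gcd(250, 275) = 25, with Bézout identity 1·275 − 1·250 = 25. Containment (⊇): the Bézout identity exhibits 25 as an element of (250, 275), giving (25) ⊆ (250, 275). Containment (⊆): since 25 | 250 and 25 | 275 (250 = 25·10, 275 = 25·11), every Z-linear combination of 250 and 275 is divisible by 25, so (250, 275) ⊆ (25). Therefore (250, 275) = (25), d = 25.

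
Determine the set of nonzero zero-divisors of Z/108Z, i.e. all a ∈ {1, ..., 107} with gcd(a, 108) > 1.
An element a ∈ Z/108Z (with a ≠ 0) is a zero-divisor iff gcd(a, 108) > 1 (because a is a unit precisely when gcd(a, n) = 1, and in Z/nZ every nonzero, non-unit element is a zero-divisor). Scan a = 1, ..., 107 and keep those with gcd(a, 108) > 1:
  gcd(2, 108) = 2, gcd(3, 108) = 3, gcd(4, 108) = 4, gcd(6, 108) = 6, gcd(8, 108) = 4, gcd(9, 108) = 9, gcd(10, 108) = 2, gcd(12, 108) = 12, gcd(14, 108) = 2, gcd(15, 108) = 3, gcd(16, 108) = 4, gcd(18, 108) = 18, gcd(20, 108) = 4, gcd(21, 108) = 3, gcd(22, 108) = 2, gcd(24, 108) = 12, gcd(26, 108) = 2, gcd(27, 108) = 27, gcd(28, 108) = 4, gcd(30, 108) = 6, gcd(32, 108) = 4, gcd(33, 108) = 3, gcd(34, 108) = 2, gcd(36, 108) = 36, gcd(38, 108) = 2, gcd(39, 108) = 3, gcd(40, 108) = 4, gcd(42, 108) = 6, gcd(44, 108) = 4, gcd(45, 108) = 9, gcd(46, 108) = 2, gcd(48, 108) = 12, gcd(50, 108) = 2, gcd(51, 108) = 3, gcd(52, 108) = 4, gcd(54, 108) = 54, gcd(56, 108) = 4, gcd(57, 108) = 3, gcd(58, 108) = 2, gcd(60, 108) = 12, gcd(62, 108) = 2, gcd(63, 108) = 9, gcd(64, 108) = 4, gcd(66, 108) = 6, gcd(68, 108) = 4, gcd(69, 108) = 3, gcd(70, 108) = 2, gcd(72, 108) = 36, gcd(74, 108) = 2, gcd(75, 108) = 3, gcd(76, 108) = 4, gcd(78, 108) = 6, gcd(80, 108) = 4, gcd(81, 108) = 27, gcd(82, 108) = 2, gcd(84, 108) = 12, gcd(86, 108) = 2, gcd(87, 108) = 3, gcd(88, 108) = 4, gcd(90, 108) = 18, gcd(92, 108) = 4, gcd(93, 108) = 3, gcd(94, 108) = 2, gcd(96, 108) = 12, gcd(98, 108) = 2, gcd(99, 108) = 9, gcd(100, 108) = 4, gcd(102, 108) = 6, gcd(104, 108) = 4, gcd(105, 108) = 3, gcd(106, 108) = 2.
All other a ∈ {1, ..., 107} have gcd(a, 108) = 1 and are units. So the nonzero zero-divisors are exactly the 71 values of a appearing in this scan.

Final answer: nonzero zero-divisors of Z/108Z = {2, 3, 4, 6, 8, 9, 10, 12, 14, 15, 16, 18, 20, 21, 22, 24, 26, 27, 28, 30, 32, 33, 34, 36, 38, 39, 40, 42, 44, 45, 46, 48, 50, 51, 52, 54, 56, 57, 58, 60, 62, 63, 64, 66, 68, 69, 70, 72, 74, 75, 76, 78, 80, 81, 82, 84, 86, 87, 88, 90, 92, 93, 94, 96, 98, 99, 100, 102, 104, 105, 106}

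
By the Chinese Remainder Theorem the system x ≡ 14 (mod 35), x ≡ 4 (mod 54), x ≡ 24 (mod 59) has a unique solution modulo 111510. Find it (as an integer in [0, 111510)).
The moduli 35, 54, 59 are pairwise coprime, so by the CRT there is a unique solution mod 35·54·59 = 111510.
Solve by successive substitution. Start with x ≡ 14 (mod 35).
  Combine with x ≡ 4 (mod 54): write x = 14 + 35·t and require 14 + 35·t ≡ 4 (mod 54), i.e. 35·t ≡ 4 − 14 ≡ 44 (mod 54). Since 35^(−1) ≡ 17 (mod 54), t ≡ 17·44 ≡ 46 (mod 54). So x ≡ 14 + 35·46 = 1624 (mod 1890).
  Combine with x ≡ 24 (mod 59): write x = 1624 + 1890·t and require 1624 + 1890·t ≡ 24 (mod 59), i.e. 1890·t ≡ 24 − 1624 ≡ 52 (mod 59). Since 1890^(−1) ≡ 30 (mod 59) (1890 ≡ 2 (mod 59)), t ≡ 30·52 ≡ 26 (mod 59). So x ≡ 1624 + 1890·26 = 50764 (mod 111510).
Unique solution in [0, 111510): x = 50764.

Final answer: x ≡ 50764 (mod 111510); the representative in [0, 111510) is 50764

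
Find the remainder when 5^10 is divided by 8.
1

Use repeated squaring. Binary(10) = 1010. Walk through the bits of the exponent 10 left-to-right: at each bit after the leading one, square the running value, then multiply by 5 if the bit is 1 (always reducing mod 8):
  bit 1 = 1 (leading): start with 5.
  bit 2 = 0: square 5^2 = 25 ≡ 1 (mod 8).
  bit 3 = 1: square 1^2 = 1; bit is 1, so multiply 1·5 = 5 (mod 8).
  bit 4 = 0: square 5^2 = 25 ≡ 1 (mod 8).
Final value: 5^10 ≡ 1 (mod 8).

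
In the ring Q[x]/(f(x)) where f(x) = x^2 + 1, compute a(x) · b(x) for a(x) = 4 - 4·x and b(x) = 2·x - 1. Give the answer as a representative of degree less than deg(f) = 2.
a · b ≡ 12·x + 4 (mod f(x))

First multiply in Q[x] without reducing: a · b = -8·x^2 + 12·x - 4. Now divide by f(x) = x^2 + 1, eliminating the leading term at each step:
  leading term -8·x^2: subtract (-8)·f(x) = -8·x^2 - 8, leaving 12·x + 4
The degree is now < 2, so this is the remainder. Hence a · b ≡ 12·x + 4 in Q[x]/(f).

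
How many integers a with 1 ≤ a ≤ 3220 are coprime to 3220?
1056

The number of a ∈ {1, ..., 3220} with gcd(a, 3220) = 1 is by definition Euler's totient φ(3220). φ is multiplicative, with φ(p^e) = p^e − p^(e−1). Factorise 3220 = 2^2 · 5 · 7 · 23. Then
  φ(3220) = (2^2 − 2^1) · (5 − 1) · (7 − 1) · (23 − 1) = 2 · 4 · 6 · 22 = 1056.
So there are 1056 such integers.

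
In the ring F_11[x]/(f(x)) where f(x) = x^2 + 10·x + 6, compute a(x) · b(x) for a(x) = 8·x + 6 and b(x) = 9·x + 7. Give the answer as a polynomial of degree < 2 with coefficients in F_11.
Multiply as integer polynomials: a · b = 72·x^2 + 110·x + 42. Reducing coefficients mod 11: a · b ≡ 6·x^2 + 9. Now divide by f(x) = x^2 + 10·x + 6 in F_11[x], eliminating the leading term at each step:
  leading term 6·x^2: subtract (6)·f(x) = 6·x^2 + 5·x + 3, leaving 6·x + 6 (coefficients mod 11)
The degree is now < 2, so this is the remainder. Hence a · b ≡ 6·x + 6 in F_11[x]/(f).

Final answer: a · b ≡ 6·x + 6 (mod f(x))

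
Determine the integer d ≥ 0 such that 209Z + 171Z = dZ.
In the PID Z, (a, b) is generated by gcd(a, b). Compute gcd(209, 171) with the extended Euclidean algorithm, tracking rows (r, s, t) with s·209 + t·171 = r:
  row A: (209, 1, 0)   [1·209 + 0·171 = 209]
  row B: (171, 0, 1)   [0·209 + 1·171 = 171]
  209 = 1·171 + 38   → row C = row A − 1·row B = (38, 1, −1)   [check: 1·209 − 1·171 = 38]
  171 = 4·38 + 19   → row D = row B − 4·row C = (19, −4, 5)   [check: −4·209 + 5·171 = 19]
  38 = 2·19 + 0   → remainder 0, stop. gcd = 19 (last nonzero row D).
So gcd(209, 171) = 19, with Bézout identity −4·209 + 5·171 = 19. Containment (⊇): the Bézout identity exhibits 19 as an element of (209, 171), giving (19) ⊆ (209, 171). Containment (⊆): since 19 | 209 and 19 | 171 (209 = 19·11, 171 = 19·9), every Z-linear combination of 209 and 171 is divisible by 19, so (209, 171) ⊆ (19). Therefore (209, 171) = (19), d = 19.

Final answer: (209, 171) = (19); d = 19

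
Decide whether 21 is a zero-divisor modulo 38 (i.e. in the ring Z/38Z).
NO

gcd(21, 38) = 1, so 21 is a unit in Z/38Z (it has a multiplicative inverse). A unit cannot be a zero-divisor: if 21·b ≡ 0 then multiplying both sides by 21^(−1) gives b ≡ 0. So 21 is not a zero-divisor.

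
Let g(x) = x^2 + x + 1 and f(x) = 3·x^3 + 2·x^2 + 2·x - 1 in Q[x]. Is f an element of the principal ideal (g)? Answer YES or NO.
In Q[x] the ideal (g) consists of all multiples of g, so f ∈ (g) iff g | f, i.e. iff the remainder of f on division by g is 0. Divide f by g (g is monic, so eliminate the leading term of the running remainder at each step):
  leading term 3·x^3: subtract (3·x)·g(x) = 3·x^3 + 3·x^2 + 3·x, leaving -x^2 - x - 1
  leading term -x^2: subtract (-1)·g(x) = -x^2 - x - 1, leaving 0
The remainder is 0, so f(x) = g(x) · h(x) with h(x) = 3·x - 1. Hence g | f, i.e. f ∈ (g).

Final answer: YES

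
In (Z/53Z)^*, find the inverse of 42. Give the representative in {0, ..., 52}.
42^(−1) ≡ 24 (mod 53)

Apply the extended Euclidean algorithm to (53, 42), tracking rows (r, s, t) with s·53 + t·42 = r. Each division r_prev = q·r_cur + r_new produces the new row as (previous row) − q·(current row):
  row A: (53, 1, 0)   [1·53 + 0·42 = 53]
  row B: (42, 0, 1)   [0·53 + 1·42 = 42]
  53 = 1·42 + 11   → row C = row A − 1·row B = (11, 1, −1)   [check: 1·53 − 1·42 = 11]
  42 = 3·11 + 9   → row D = row B − 3·row C = (9, −3, 4)   [check: −3·53 + 4·42 = 9]
  11 = 1·9 + 2   → row E = row C − 1·row D = (2, 4, −5)   [check: 4·53 − 5·42 = 2]
  9 = 4·2 + 1   → row F = row D − 4·row E = (1, −19, 24)   [check: −19·53 + 24·42 = 1]
  2 = 2·1 + 0   → remainder 0, stop. gcd = 1 (last nonzero row F).
The gcd is 1, so 42 is invertible mod 53. The last nonzero row gives −19·53 + 24·42 = 1, so t = 24. So 42^(−1) ≡ 24 (mod 53). Verify: 42 · 24 = 1008 ≡ 1 (mod 53). ✓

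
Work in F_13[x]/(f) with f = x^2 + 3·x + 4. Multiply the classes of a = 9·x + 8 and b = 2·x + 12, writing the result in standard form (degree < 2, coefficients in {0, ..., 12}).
a · b ≡ 5·x + 11 (mod f(x))

Multiply as integer polynomials: a · b = 18·x^2 + 124·x + 96. Reducing coefficients mod 13: a · b ≡ 5·x^2 + 7·x + 5. Now divide by f(x) = x^2 + 3·x + 4 in F_13[x], eliminating the leading term at each step:
  leading term 5·x^2: subtract (5)·f(x) = 5·x^2 + 2·x + 7, leaving 5·x + 11 (coefficients mod 13)
The degree is now < 2, so this is the remainder. Hence a · b ≡ 5·x + 11 in F_13[x]/(f).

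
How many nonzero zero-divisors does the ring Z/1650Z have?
Z/1650Z has 1249 nonzero zero-divisors

In Z/1650Z each nonzero element is either a unit (gcd with 1650 is 1) or a zero-divisor (gcd > 1). The number of units is φ(1650): factorise 1650 = 2 · 3 · 5^2 · 11, so φ(1650) = (2 − 1) · (3 − 1) · (5^2 − 5^1) · (11 − 1) = 1 · 2 · 20 · 10 = 400. The nonzero elements number 1650 − 1 = 1649. Hence the nonzero zero-divisors number 1649 − 400 = 1249.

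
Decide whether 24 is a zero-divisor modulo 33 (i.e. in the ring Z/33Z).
gcd(24, 33) = 3 > 1, so 24 is not a unit in Z/33Z. In Z/nZ every nonzero non-unit is a zero-divisor: explicitly, take b = 33/gcd = 11 ≠ 0 (mod 33); then 24·11 = 264 = 8·33, i.e. 24·11 ≡ 0 (mod 33). So 24 is a zero-divisor.

Final answer: YES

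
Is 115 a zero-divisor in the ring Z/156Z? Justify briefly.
NO

gcd(115, 156) = 1, so 115 is a unit in Z/156Z (it has a multiplicative inverse). A unit cannot be a zero-divisor: if 115·b ≡ 0 then multiplying both sides by 115^(−1) gives b ≡ 0. So 115 is not a zero-divisor.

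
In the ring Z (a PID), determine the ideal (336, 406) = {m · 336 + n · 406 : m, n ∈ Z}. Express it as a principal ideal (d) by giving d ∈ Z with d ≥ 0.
In the PID Z, (a, b) is generated by gcd(a, b). Compute gcd(406, 336) with the extended Euclidean algorithm, tracking rows (r, s, t) with s·406 + t·336 = r:
  row A: (406, 1, 0)   [1·406 + 0·336 = 406]
  row B: (336, 0, 1)   [0·406 + 1·336 = 336]
  406 = 1·336 + 70   → row C = row A − 1·row B = (70, 1, −1)   [check: 1·406 − 1·336 = 70]
  336 = 4·70 + 56   → row D = row B − 4·row C = (56, −4, 5)   [check: −4·406 + 5·336 = 56]
  70 = 1·56 + 14   → row E = row C − 1·row D = (14, 5, −6)   [check: 5·406 − 6·336 = 14]
  56 = 4·14 + 0   → remainder 0, stop. gcd = 14 (last nonzero row E).
So gcd(336, 406) = 14, with Bézout identity 5·406 − 6·336 = 14. Containment (⊇): the Bézout identity exhibits 14 as an element of (336, 406), giving (14) ⊆ (336, 406). Containment (⊆): since 14 | 336 and 14 | 406 (336 = 14·24, 406 = 14·29), every Z-linear combination of 336 and 406 is divisible by 14, so (336, 406) ⊆ (14). Therefore (336, 406) = (14), d = 14.

Final answer: (336, 406) = (14); d = 14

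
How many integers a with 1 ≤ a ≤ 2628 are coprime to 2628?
The number of a ∈ {1, ..., 2628} with gcd(a, 2628) = 1 is by definition Euler's totient φ(2628). φ is multiplicative, with φ(p^e) = p^e − p^(e−1). Factorise 2628 = 2^2 · 3^2 · 73. Then
  φ(2628) = (2^2 − 2^1) · (3^2 − 3^1) · (73 − 1) = 2 · 6 · 72 = 864.
So there are 864 such integers.

Final answer: 864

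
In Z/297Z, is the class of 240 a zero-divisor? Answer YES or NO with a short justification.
YES

gcd(240, 297) = 3 > 1, so 240 is not a unit in Z/297Z. In Z/nZ every nonzero non-unit is a zero-divisor: explicitly, take b = 297/gcd = 99 ≠ 0 (mod 297); then 240·99 = 23760 = 80·297, i.e. 240·99 ≡ 0 (mod 297). So 240 is a zero-divisor.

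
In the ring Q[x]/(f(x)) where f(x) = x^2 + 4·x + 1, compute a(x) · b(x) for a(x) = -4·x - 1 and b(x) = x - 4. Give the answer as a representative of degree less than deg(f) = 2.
First multiply in Q[x] without reducing: a · b = -4·x^2 + 15·x + 4. Now divide by f(x) = x^2 + 4·x + 1, eliminating the leading term at each step:
  leading term -4·x^2: subtract (-4)·f(x) = -4·x^2 - 16·x - 4, leaving 31·x + 8
The degree is now < 2, so this is the remainder. Hence a · b ≡ 31·x + 8 in Q[x]/(f).

Final answer: a · b ≡ 31·x + 8 (mod f(x))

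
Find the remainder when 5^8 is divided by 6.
Use repeated squaring. Binary(8) = 1000. Walk through the bits of the exponent 8 left-to-right: at each bit after the leading one, square the running value, then multiply by 5 if the bit is 1 (always reducing mod 6):
  bit 1 = 1 (leading): start with 5.
  bit 2 = 0: square 5^2 = 25 ≡ 1 (mod 6).
  bit 3 = 0: square 1^2 = 1 (mod 6).
  bit 4 = 0: square 1^2 = 1 (mod 6).
Final value: 5^8 ≡ 1 (mod 6).

Final answer: 1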